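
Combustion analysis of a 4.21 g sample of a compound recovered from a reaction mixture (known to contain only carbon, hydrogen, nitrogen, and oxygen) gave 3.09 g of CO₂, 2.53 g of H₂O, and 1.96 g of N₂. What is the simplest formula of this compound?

mol C = 3.09 g CO₂ ÷ 44.009 g/mol = 0.07021 mol
mol H = 2 × 2.53 g H₂O ÷ 18.015 g/mol = 0.2809 mol
mol N = 2 × 1.96 g N₂ ÷ 28.014 g/mol = 0.1399 mol
mass O = 4.21 − (0.8433 + 0.2831 + 1.960) = 1.124 g → mol O = 1.124 ÷ 15.999 = 0.07023 mol
Divide by the smallest (0.07021 mol): C 1.000, H 4.000, N 1.993, O 1.000

CH4N2O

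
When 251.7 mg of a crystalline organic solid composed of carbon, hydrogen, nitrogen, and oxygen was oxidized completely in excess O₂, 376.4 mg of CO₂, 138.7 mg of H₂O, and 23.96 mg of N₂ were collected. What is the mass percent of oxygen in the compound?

43.50%

mol C = 0.3764 g CO₂ ÷ 44.009 g/mol = 0.0085528 mol
mol H = 2 × 0.1387 g H₂O ÷ 18.015 g/mol = 0.015398 mol
mol N = 2 × 0.02396 g N₂ ÷ 28.014 g/mol = 0.0017106 mol
mass O = 0.2517 − (0.10273 + 0.015521 + 0.023960) = 0.10949 g → mol O = 0.10949 ÷ 15.999 = 0.0068436 mol
mass % O = 0.10949 g ÷ 0.2517 g × 100%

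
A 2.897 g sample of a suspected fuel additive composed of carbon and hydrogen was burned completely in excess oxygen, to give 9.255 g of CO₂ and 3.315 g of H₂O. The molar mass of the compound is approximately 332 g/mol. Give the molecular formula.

C24H42

mol C = 9.255 g CO₂ ÷ 44.009 g/mol = 0.21030 mol
mol H = 2 × 3.315 g H₂O ÷ 18.015 g/mol = 0.36803 mol
Divide by the smallest (0.21030 mol): C 1.000, H 1.750
Multiplying each by 4 gives whole numbers: C 4.00, H 7.00
Empirical formula: C4H7
Empirical-formula mass = 55.10 g/mol; 332 ÷ 55.10 ≈ 6, so the molecular formula is C24H42.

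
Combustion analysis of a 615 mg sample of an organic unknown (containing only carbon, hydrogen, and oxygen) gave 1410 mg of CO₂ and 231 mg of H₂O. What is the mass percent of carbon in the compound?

mol C = 1.41 g CO₂ ÷ 44.009 g/mol = 0.03204 mol
mol H = 2 × 0.231 g H₂O ÷ 18.015 g/mol = 0.02565 mol
mass O = 0.615 − (0.3848 + 0.02585) = 0.2043 g → mol O = 0.2043 ÷ 15.999 = 0.01277 mol
mass % C = 0.3848 g ÷ 0.615 g × 100%

62.6%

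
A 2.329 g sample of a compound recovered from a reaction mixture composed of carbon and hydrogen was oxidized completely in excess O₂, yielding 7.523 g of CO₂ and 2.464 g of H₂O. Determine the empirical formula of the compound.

C5H8

mol C = 7.523 g CO₂ ÷ 44.009 g/mol = 0.17094 mol
mol H = 2 × 2.464 g H₂O ÷ 18.015 g/mol = 0.27355 mol
Divide by the smallest (0.17094 mol): C 1.000, H 1.600
Multiplying each by 5 gives whole numbers: C 5.00, H 8.00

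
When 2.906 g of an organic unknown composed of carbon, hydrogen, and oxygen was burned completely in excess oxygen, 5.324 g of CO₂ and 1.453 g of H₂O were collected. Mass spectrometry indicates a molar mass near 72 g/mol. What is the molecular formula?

C3H4O2

mol C = 5.324 g CO₂ ÷ 44.009 g/mol = 0.12098 mol
mol H = 2 × 1.453 g H₂O ÷ 18.015 g/mol = 0.16131 mol
mass O = 2.906 − (1.4530 + 0.16260) = 1.2904 g → mol O = 1.2904 ÷ 15.999 = 0.080653 mol
Divide by the smallest (0.080653 mol): C 1.500, H 2.000, O 1.000
Multiplying each by 2 gives whole numbers: C 3.00, H 4.00, O 2.00
Empirical formula: C3H4O2
Empirical-formula mass = 72.06 g/mol; 72 ÷ 72.06 ≈ 1, so the molecular formula is C3H4O2.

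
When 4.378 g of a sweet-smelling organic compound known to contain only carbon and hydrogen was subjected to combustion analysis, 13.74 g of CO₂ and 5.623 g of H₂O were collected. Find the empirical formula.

CH2

mol C = 13.74 g CO₂ ÷ 44.009 g/mol = 0.31221 mol
mol H = 2 × 5.623 g H₂O ÷ 18.015 g/mol = 0.62426 mol
Divide by the smallest (0.31221 mol): C 1.000, H 1.999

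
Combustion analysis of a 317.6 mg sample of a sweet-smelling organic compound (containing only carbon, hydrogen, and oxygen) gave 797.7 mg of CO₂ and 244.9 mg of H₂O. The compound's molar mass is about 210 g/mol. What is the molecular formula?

mol C = 0.7977 g CO₂ ÷ 44.009 g/mol = 0.018126 mol
mol H = 2 × 0.2449 g H₂O ÷ 18.015 g/mol = 0.027188 mol
mass O = 0.3176 − (0.21771 + 0.027406) = 0.072485 g → mol O = 0.072485 ÷ 15.999 = 0.0045306 mol
Divide by the smallest (0.0045306 mol): C 4.001, H 6.001, O 1.000
Empirical formula: C4H6O
Empirical-formula mass = 70.09 g/mol; 210 ÷ 70.09 ≈ 3, so the molecular formula is C12H18O3.

C12H18O3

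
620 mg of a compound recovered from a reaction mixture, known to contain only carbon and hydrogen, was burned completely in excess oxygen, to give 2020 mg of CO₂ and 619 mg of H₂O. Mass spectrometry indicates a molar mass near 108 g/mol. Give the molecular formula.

C8H12

mol C = 2.02 g CO₂ ÷ 44.009 g/mol = 0.04590 mol
mol H = 2 × 0.619 g H₂O ÷ 18.015 g/mol = 0.06872 mol
Divide by the smallest (0.04590 mol): C 1.000, H 1.497
Multiplying each by 2 gives whole numbers: C 2.00, H 2.99
Empirical formula: C2H3
Empirical-formula mass = 27.05 g/mol; 108 ÷ 27.05 ≈ 4, so the molecular formula is C8H12.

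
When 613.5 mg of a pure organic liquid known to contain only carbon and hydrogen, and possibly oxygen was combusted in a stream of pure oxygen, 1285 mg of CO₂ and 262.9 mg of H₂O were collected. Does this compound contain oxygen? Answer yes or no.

yes

mol C = 1.285 g CO₂ ÷ 44.009 g/mol = 0.029199 mol
mol H = 2 × 0.2629 g H₂O ÷ 18.015 g/mol = 0.029187 mol
C and H account for only 0.38012 g of the 0.6135 g sample; the remaining 0.23338 g must be oxygen.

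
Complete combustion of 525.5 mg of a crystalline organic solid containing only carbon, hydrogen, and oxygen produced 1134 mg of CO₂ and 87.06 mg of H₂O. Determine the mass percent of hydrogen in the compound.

1.85%

mol C = 1.134 g CO₂ ÷ 44.009 g/mol = 0.025767 mol
mol H = 2 × 0.08706 g H₂O ÷ 18.015 g/mol = 0.0096653 mol
mass O = 0.5255 − (0.30949 + 0.0097426) = 0.20626 g → mol O = 0.20626 ÷ 15.999 = 0.012892 mol
mass % H = 0.0097426 g ÷ 0.5255 g × 100%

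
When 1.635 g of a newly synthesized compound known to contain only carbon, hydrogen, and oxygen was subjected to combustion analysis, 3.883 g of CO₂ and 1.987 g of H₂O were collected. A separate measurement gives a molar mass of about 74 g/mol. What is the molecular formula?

C4H10O

mol C = 3.883 g CO₂ ÷ 44.009 g/mol = 0.088232 mol
mol H = 2 × 1.987 g H₂O ÷ 18.015 g/mol = 0.22059 mol
mass O = 1.635 − (1.0598 + 0.22236) = 0.35289 g → mol O = 0.35289 ÷ 15.999 = 0.022057 mol
Divide by the smallest (0.022057 mol): C 4.000, H 10.001, O 1.000
Empirical formula: C4H10O
Empirical-formula mass = 74.12 g/mol; 74 ÷ 74.12 ≈ 1, so the molecular formula is C4H10O.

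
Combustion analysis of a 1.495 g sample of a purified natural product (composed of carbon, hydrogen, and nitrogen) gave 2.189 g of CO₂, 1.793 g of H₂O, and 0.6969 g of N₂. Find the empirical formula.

CH4N

mol C = 2.189 g CO₂ ÷ 44.009 g/mol = 0.049740 mol
mol H = 2 × 1.793 g H₂O ÷ 18.015 g/mol = 0.19906 mol
mol N = 2 × 0.6969 g N₂ ÷ 28.014 g/mol = 0.049754 mol
Divide by the smallest (0.049740 mol): C 1.000, H 4.002, N 1.000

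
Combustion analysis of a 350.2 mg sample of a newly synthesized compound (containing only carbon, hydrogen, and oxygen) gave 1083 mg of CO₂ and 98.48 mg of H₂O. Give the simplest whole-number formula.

mol C = 1.083 g CO₂ ÷ 44.009 g/mol = 0.024609 mol
mol H = 2 × 0.09848 g H₂O ÷ 18.015 g/mol = 0.010933 mol
mass O = 0.3502 − (0.29557 + 0.011021) = 0.043605 g → mol O = 0.043605 ÷ 15.999 = 0.0027255 mol
Divide by the smallest (0.0027255 mol): C 9.029, H 4.011, O 1.000

C9H4O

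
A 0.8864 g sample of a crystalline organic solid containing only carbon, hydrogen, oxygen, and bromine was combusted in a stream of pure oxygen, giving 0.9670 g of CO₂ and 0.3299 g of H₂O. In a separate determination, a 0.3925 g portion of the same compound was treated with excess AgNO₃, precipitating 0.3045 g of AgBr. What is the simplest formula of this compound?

C6H10BrO5

mol C = 0.9670 g CO₂ ÷ 44.009 g/mol = 0.021973 mol
mol H = 2 × 0.3299 g H₂O ÷ 18.015 g/mol = 0.036625 mol
From the AgBr data: mol Br per gram of compound = (0.3045 ÷ 187.772) ÷ 0.3925 = 0.0041316 mol/g, so in the 0.8864 g combustion sample mol Br = 0.0036622 mol
mass O = 0.8864 − (0.26392 + 0.036918 + 0.29263) = 0.29294 g → mol O = 0.29294 ÷ 15.999 = 0.018310 mol
Divide by the smallest (0.0036622 mol): C 6.000, H 10.001, Br 1.000, O 5.000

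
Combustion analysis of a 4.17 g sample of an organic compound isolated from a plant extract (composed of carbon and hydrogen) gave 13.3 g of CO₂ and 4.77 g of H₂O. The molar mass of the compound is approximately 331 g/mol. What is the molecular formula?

C24H42

mol C = 13.3 g CO₂ ÷ 44.009 g/mol = 0.3022 mol
mol H = 2 × 4.77 g H₂O ÷ 18.015 g/mol = 0.5296 mol
Divide by the smallest (0.3022 mol): C 1.000, H 1.752
Multiplying each by 4 gives whole numbers: C 4.00, H 7.01
Empirical formula: C4H7
Empirical-formula mass = 55.10 g/mol; 331 ÷ 55.10 ≈ 6, so the molecular formula is C24H42.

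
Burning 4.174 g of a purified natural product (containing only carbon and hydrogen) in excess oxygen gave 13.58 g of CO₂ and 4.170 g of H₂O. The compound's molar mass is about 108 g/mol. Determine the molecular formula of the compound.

mol C = 13.58 g CO₂ ÷ 44.009 g/mol = 0.30857 mol
mol H = 2 × 4.170 g H₂O ÷ 18.015 g/mol = 0.46295 mol
Divide by the smallest (0.30857 mol): C 1.000, H 1.500
Multiplying each by 2 gives whole numbers: C 2.00, H 3.00
Empirical formula: C2H3
Empirical-formula mass = 27.05 g/mol; 108 ÷ 27.05 ≈ 4, so the molecular formula is C8H12.

C8H12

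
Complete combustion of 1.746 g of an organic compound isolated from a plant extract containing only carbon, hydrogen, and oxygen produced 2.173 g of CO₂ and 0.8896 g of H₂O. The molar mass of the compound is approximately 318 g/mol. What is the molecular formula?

mol C = 2.173 g CO₂ ÷ 44.009 g/mol = 0.049376 mol
mol H = 2 × 0.8896 g H₂O ÷ 18.015 g/mol = 0.098762 mol
mass O = 1.746 − (0.59306 + 0.099552) = 1.0534 g → mol O = 1.0534 ÷ 15.999 = 0.065841 mol
Divide by the smallest (0.049376 mol): C 1.000, H 2.000, O 1.333
Multiplying each by 3 gives whole numbers: C 3.00, H 6.00, O 4.00
Empirical formula: C3H6O4
Empirical-formula mass = 106.08 g/mol; 318 ÷ 106.08 ≈ 3, so the molecular formula is C9H18O12.

C9H18O12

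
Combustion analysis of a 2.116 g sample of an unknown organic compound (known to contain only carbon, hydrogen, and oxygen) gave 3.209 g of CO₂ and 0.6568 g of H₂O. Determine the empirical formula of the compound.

mol C = 3.209 g CO₂ ÷ 44.009 g/mol = 0.072917 mol
mol H = 2 × 0.6568 g H₂O ÷ 18.015 g/mol = 0.072917 mol
mass O = 2.116 − (0.87580 + 0.073500) = 1.1667 g → mol O = 1.1667 ÷ 15.999 = 0.072923 mol
Divide by the smallest (0.072917 mol): C 1.000, H 1.000, O 1.000

CHO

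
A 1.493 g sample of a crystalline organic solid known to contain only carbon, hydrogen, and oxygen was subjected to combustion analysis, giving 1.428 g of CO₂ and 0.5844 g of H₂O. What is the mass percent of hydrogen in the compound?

4.38%

mol C = 1.428 g CO₂ ÷ 44.009 g/mol = 0.032448 mol
mol H = 2 × 0.5844 g H₂O ÷ 18.015 g/mol = 0.064879 mol
mass O = 1.493 − (0.38973 + 0.065398) = 1.0379 g → mol O = 1.0379 ÷ 15.999 = 0.064871 mol
mass % H = 0.065398 g ÷ 1.493 g × 100%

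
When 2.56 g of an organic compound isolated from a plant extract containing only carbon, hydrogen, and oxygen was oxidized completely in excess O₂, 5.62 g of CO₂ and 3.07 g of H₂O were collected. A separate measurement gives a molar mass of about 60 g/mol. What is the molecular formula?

mol C = 5.62 g CO₂ ÷ 44.009 g/mol = 0.1277 mol
mol H = 2 × 3.07 g H₂O ÷ 18.015 g/mol = 0.3408 mol
mass O = 2.56 − (1.534 + 0.3436) = 0.6826 g → mol O = 0.6826 ÷ 15.999 = 0.04267 mol
Divide by the smallest (0.04267 mol): C 2.993, H 7.988, O 1.000
Empirical formula: C3H8O
Empirical-formula mass = 60.10 g/mol; 60 ÷ 60.10 ≈ 1, so the molecular formula is C3H8O.

C3H8O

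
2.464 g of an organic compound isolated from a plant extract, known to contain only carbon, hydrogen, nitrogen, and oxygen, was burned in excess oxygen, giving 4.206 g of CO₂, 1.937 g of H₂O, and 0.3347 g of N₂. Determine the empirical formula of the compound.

mol C = 4.206 g CO₂ ÷ 44.009 g/mol = 0.095571 mol
mol H = 2 × 1.937 g H₂O ÷ 18.015 g/mol = 0.21504 mol
mol N = 2 × 0.3347 g N₂ ÷ 28.014 g/mol = 0.023895 mol
mass O = 2.464 − (1.1479 + 0.21676 + 0.33470) = 0.76463 g → mol O = 0.76463 ÷ 15.999 = 0.047792 mol
Divide by the smallest (0.023895 mol): C 4.000, H 8.999, N 1.000, O 2.000

C4H9NO2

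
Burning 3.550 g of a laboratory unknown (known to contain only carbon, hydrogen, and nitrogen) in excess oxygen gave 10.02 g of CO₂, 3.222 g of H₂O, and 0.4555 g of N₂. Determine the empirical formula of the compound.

C7H11N

mol C = 10.02 g CO₂ ÷ 44.009 g/mol = 0.22768 mol
mol H = 2 × 3.222 g H₂O ÷ 18.015 g/mol = 0.35770 mol
mol N = 2 × 0.4555 g N₂ ÷ 28.014 g/mol = 0.032519 mol
Divide by the smallest (0.032519 mol): C 7.001, H 11.000, N 1.000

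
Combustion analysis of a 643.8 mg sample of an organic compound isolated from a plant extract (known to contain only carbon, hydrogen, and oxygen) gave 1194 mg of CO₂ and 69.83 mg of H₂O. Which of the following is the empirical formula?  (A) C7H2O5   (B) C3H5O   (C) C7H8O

(A) C7H2O5

mol C = 1.194 g CO₂ ÷ 44.009 g/mol = 0.027131 mol
mol H = 2 × 0.06983 g H₂O ÷ 18.015 g/mol = 0.0077524 mol
mass O = 0.6438 − (0.32587 + 0.0078144) = 0.31012 g → mol O = 0.31012 ÷ 15.999 = 0.019384 mol
Divide by the smallest (0.0077524 mol): C 3.500, H 1.000, O 2.500
Multiplying each by 2 gives whole numbers: C 7.00, H 2.00, O 5.00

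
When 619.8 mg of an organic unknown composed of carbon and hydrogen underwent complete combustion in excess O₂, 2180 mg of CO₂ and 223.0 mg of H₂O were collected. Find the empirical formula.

C2H

mol C = 2.180 g CO₂ ÷ 44.009 g/mol = 0.049535 mol
mol H = 2 × 0.2230 g H₂O ÷ 18.015 g/mol = 0.024757 mol
Divide by the smallest (0.024757 mol): C 2.001, H 1.000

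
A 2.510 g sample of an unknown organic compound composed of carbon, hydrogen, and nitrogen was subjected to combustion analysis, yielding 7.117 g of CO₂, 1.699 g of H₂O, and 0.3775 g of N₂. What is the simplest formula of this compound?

C6H7N

mol C = 7.117 g CO₂ ÷ 44.009 g/mol = 0.16172 mol
mol H = 2 × 1.699 g H₂O ÷ 18.015 g/mol = 0.18862 mol
mol N = 2 × 0.3775 g N₂ ÷ 28.014 g/mol = 0.026951 mol
Divide by the smallest (0.026951 mol): C 6.000, H 6.999, N 1.000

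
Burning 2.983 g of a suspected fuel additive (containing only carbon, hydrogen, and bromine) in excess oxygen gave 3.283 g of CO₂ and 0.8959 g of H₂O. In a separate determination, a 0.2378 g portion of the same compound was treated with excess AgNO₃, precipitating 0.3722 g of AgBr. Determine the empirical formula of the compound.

C3H4Br

mol C = 3.283 g CO₂ ÷ 44.009 g/mol = 0.074598 mol
mol H = 2 × 0.8959 g H₂O ÷ 18.015 g/mol = 0.099462 mol
From the AgBr data: mol Br per gram of compound = (0.3722 ÷ 187.772) ÷ 0.2378 = 0.0083355 mol/g, so in the 2.983 g combustion sample mol Br = 0.024865 mol
Divide by the smallest (0.024865 mol): C 3.000, H 4.000, Br 1.000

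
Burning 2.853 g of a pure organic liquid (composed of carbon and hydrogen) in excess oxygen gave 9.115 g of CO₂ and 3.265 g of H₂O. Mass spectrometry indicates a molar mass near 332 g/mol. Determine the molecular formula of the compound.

mol C = 9.115 g CO₂ ÷ 44.009 g/mol = 0.20712 mol
mol H = 2 × 3.265 g H₂O ÷ 18.015 g/mol = 0.36248 mol
Divide by the smallest (0.20712 mol): C 1.000, H 1.750
Multiplying each by 4 gives whole numbers: C 4.00, H 7.00
Empirical formula: C4H7
Empirical-formula mass = 55.10 g/mol; 332 ÷ 55.10 ≈ 6, so the molecular formula is C24H42.

C24H42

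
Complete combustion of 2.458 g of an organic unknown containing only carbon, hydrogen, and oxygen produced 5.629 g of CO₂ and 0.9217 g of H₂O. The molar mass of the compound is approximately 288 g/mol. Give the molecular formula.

C15H12O6

mol C = 5.629 g CO₂ ÷ 44.009 g/mol = 0.12791 mol
mol H = 2 × 0.9217 g H₂O ÷ 18.015 g/mol = 0.10233 mol
mass O = 2.458 − (1.5363 + 0.10314) = 0.81858 g → mol O = 0.81858 ÷ 15.999 = 0.051164 mol
Divide by the smallest (0.051164 mol): C 2.500, H 2.000, O 1.000
Multiplying each by 2 gives whole numbers: C 5.00, H 4.00, O 2.00
Empirical formula: C5H4O2
Empirical-formula mass = 96.08 g/mol; 288 ÷ 96.08 ≈ 3, so the molecular formula is C15H12O6.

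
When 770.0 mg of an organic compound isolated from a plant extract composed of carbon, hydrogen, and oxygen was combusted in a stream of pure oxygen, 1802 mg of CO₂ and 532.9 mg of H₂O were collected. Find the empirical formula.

mol C = 1.802 g CO₂ ÷ 44.009 g/mol = 0.040946 mol
mol H = 2 × 0.5329 g H₂O ÷ 18.015 g/mol = 0.059162 mol
mass O = 0.7700 − (0.49180 + 0.059635) = 0.21856 g → mol O = 0.21856 ÷ 15.999 = 0.013661 mol
Divide by the smallest (0.013661 mol): C 2.997, H 4.331, O 1.000
Multiplying each by 3 gives whole numbers: C 8.99, H 12.99, O 3.00

C9H13O3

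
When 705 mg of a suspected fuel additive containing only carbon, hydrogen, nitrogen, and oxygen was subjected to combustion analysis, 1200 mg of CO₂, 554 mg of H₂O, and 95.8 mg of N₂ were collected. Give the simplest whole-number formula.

C4H9NO2

mol C = 1.20 g CO₂ ÷ 44.009 g/mol = 0.02727 mol
mol H = 2 × 0.554 g H₂O ÷ 18.015 g/mol = 0.06150 mol
mol N = 2 × 0.0958 g N₂ ÷ 28.014 g/mol = 0.006839 mol
mass O = 0.705 − (0.3275 + 0.06200 + 0.09580) = 0.2197 g → mol O = 0.2197 ÷ 15.999 = 0.01373 mol
Divide by the smallest (0.006839 mol): C 3.987, H 8.993, N 1.000, O 2.008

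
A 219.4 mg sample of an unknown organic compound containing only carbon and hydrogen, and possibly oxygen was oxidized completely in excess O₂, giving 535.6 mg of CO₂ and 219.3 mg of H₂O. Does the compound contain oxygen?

mol C = 0.5356 g CO₂ ÷ 44.009 g/mol = 0.012170 mol
mol H = 2 × 0.2193 g H₂O ÷ 18.015 g/mol = 0.024346 mol
C and H account for only 0.17072 g of the 0.2194 g sample; the remaining 0.048682 g must be oxygen.

yes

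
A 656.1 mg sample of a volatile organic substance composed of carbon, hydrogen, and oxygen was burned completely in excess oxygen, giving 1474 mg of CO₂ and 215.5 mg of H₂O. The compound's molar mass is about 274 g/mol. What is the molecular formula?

mol C = 1.474 g CO₂ ÷ 44.009 g/mol = 0.033493 mol
mol H = 2 × 0.2155 g H₂O ÷ 18.015 g/mol = 0.023925 mol
mass O = 0.6561 − (0.40229 + 0.024116) = 0.22970 g → mol O = 0.22970 ÷ 15.999 = 0.014357 mol
Divide by the smallest (0.014357 mol): C 2.333, H 1.666, O 1.000
Multiplying each by 3 gives whole numbers: C 7.00, H 5.00, O 3.00
Empirical formula: C7H5O3
Empirical-formula mass = 137.11 g/mol; 274 ÷ 137.11 ≈ 2, so the molecular formula is C14H10O6.

C14H10O6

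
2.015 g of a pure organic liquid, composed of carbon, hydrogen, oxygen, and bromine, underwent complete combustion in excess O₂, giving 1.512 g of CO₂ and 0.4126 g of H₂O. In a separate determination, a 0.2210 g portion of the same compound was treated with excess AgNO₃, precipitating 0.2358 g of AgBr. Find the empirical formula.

mol C = 1.512 g CO₂ ÷ 44.009 g/mol = 0.034357 mol
mol H = 2 × 0.4126 g H₂O ÷ 18.015 g/mol = 0.045806 mol
From the AgBr data: mol Br per gram of compound = (0.2358 ÷ 187.772) ÷ 0.2210 = 0.0056823 mol/g, so in the 2.015 g combustion sample mol Br = 0.011450 mol
mass O = 2.015 − (0.41266 + 0.046173 + 0.91488) = 0.64129 g → mol O = 0.64129 ÷ 15.999 = 0.040083 mol
Divide by the smallest (0.011450 mol): C 3.001, H 4.001, Br 1.000, O 3.501
Multiplying each by 2 gives whole numbers: C 6.00, H 8.00, Br 2.00, O 7.00

C6H8Br2O7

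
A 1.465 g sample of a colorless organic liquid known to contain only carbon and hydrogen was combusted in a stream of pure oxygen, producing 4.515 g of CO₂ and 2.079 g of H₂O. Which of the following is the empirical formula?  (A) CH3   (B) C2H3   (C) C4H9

(C) C4H9

mol C = 4.515 g CO₂ ÷ 44.009 g/mol = 0.10259 mol
mol H = 2 × 2.079 g H₂O ÷ 18.015 g/mol = 0.23081 mol
Divide by the smallest (0.10259 mol): C 1.000, H 2.250
Multiplying each by 4 gives whole numbers: C 4.00, H 9.00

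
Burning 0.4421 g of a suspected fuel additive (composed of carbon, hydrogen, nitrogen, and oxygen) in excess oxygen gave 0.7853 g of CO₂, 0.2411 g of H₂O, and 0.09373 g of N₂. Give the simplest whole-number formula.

mol C = 0.7853 g CO₂ ÷ 44.009 g/mol = 0.017844 mol
mol H = 2 × 0.2411 g H₂O ÷ 18.015 g/mol = 0.026767 mol
mol N = 2 × 0.09373 g N₂ ÷ 28.014 g/mol = 0.0066917 mol
mass O = 0.4421 − (0.21433 + 0.026981 + 0.093730) = 0.10706 g → mol O = 0.10706 ÷ 15.999 = 0.0066919 mol
Divide by the smallest (0.0066917 mol): C 2.667, H 4.000, N 1.000, O 1.000
Multiplying each by 3 gives whole numbers: C 8.00, H 12.00, N 3.00, O 3.00

C8H12N3O3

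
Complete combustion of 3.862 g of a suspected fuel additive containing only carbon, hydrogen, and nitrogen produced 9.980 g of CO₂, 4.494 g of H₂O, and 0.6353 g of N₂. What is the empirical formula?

mol C = 9.980 g CO₂ ÷ 44.009 g/mol = 0.22677 mol
mol H = 2 × 4.494 g H₂O ÷ 18.015 g/mol = 0.49892 mol
mol N = 2 × 0.6353 g N₂ ÷ 28.014 g/mol = 0.045356 mol
Divide by the smallest (0.045356 mol): C 5.000, H 11.000, N 1.000

C5H11N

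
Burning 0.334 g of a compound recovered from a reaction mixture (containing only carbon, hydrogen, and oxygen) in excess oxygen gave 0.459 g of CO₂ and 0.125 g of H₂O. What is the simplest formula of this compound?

mol C = 0.459 g CO₂ ÷ 44.009 g/mol = 0.01043 mol
mol H = 2 × 0.125 g H₂O ÷ 18.015 g/mol = 0.01388 mol
mass O = 0.334 − (0.1253 + 0.01399) = 0.1947 g → mol O = 0.1947 ÷ 15.999 = 0.01217 mol
Divide by the smallest (0.01043 mol): C 1.000, H 1.331, O 1.167
Multiplying each by 6 gives whole numbers: C 6.00, H 7.98, O 7.00

C6H8O7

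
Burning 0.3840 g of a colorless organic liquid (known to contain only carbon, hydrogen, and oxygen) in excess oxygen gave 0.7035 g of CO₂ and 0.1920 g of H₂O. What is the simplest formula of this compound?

mol C = 0.7035 g CO₂ ÷ 44.009 g/mol = 0.015985 mol
mol H = 2 × 0.1920 g H₂O ÷ 18.015 g/mol = 0.021316 mol
mass O = 0.3840 − (0.19200 + 0.021486) = 0.17051 g → mol O = 0.17051 ÷ 15.999 = 0.010658 mol
Divide by the smallest (0.010658 mol): C 1.500, H 2.000, O 1.000
Multiplying each by 2 gives whole numbers: C 3.00, H 4.00, O 2.00

C3H4O2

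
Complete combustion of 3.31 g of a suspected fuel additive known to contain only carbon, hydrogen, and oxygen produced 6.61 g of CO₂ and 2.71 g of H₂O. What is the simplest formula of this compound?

C2H4O

mol C = 6.61 g CO₂ ÷ 44.009 g/mol = 0.1502 mol
mol H = 2 × 2.71 g H₂O ÷ 18.015 g/mol = 0.3009 mol
mass O = 3.31 − (1.804 + 0.3033) = 1.203 g → mol O = 1.203 ÷ 15.999 = 0.07517 mol
Divide by the smallest (0.07517 mol): C 1.998, H 4.002, O 1.000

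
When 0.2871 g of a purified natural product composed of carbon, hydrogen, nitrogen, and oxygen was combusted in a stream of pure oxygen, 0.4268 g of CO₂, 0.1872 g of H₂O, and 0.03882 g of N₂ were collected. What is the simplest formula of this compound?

C7H15N2O5

mol C = 0.4268 g CO₂ ÷ 44.009 g/mol = 0.0096980 mol
mol H = 2 × 0.1872 g H₂O ÷ 18.015 g/mol = 0.020783 mol
mol N = 2 × 0.03882 g N₂ ÷ 28.014 g/mol = 0.0027715 mol
mass O = 0.2871 − (0.11648 + 0.020949 + 0.038820) = 0.11085 g → mol O = 0.11085 ÷ 15.999 = 0.0069284 mol
Divide by the smallest (0.0027715 mol): C 3.499, H 7.499, N 1.000, O 2.500
Multiplying each by 2 gives whole numbers: C 7.00, H 15.00, N 2.00, O 5.00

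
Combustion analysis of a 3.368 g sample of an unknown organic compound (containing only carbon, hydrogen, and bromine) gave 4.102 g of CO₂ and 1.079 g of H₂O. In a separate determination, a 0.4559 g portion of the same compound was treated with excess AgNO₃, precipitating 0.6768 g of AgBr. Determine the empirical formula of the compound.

mol C = 4.102 g CO₂ ÷ 44.009 g/mol = 0.093208 mol
mol H = 2 × 1.079 g H₂O ÷ 18.015 g/mol = 0.11979 mol
From the AgBr data: mol Br per gram of compound = (0.6768 ÷ 187.772) ÷ 0.4559 = 0.0079061 mol/g, so in the 3.368 g combustion sample mol Br = 0.026628 mol
Divide by the smallest (0.026628 mol): C 3.500, H 4.499, Br 1.000
Multiplying each by 2 gives whole numbers: C 7.00, H 9.00, Br 2.00

C7H9Br2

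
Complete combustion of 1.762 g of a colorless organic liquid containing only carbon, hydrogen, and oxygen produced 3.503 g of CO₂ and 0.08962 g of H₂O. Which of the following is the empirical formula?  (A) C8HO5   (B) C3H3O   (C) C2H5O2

(A) C8HO5

mol C = 3.503 g CO₂ ÷ 44.009 g/mol = 0.079597 mol
mol H = 2 × 0.08962 g H₂O ÷ 18.015 g/mol = 0.0099495 mol
mass O = 1.762 − (0.95604 + 0.010029) = 0.79593 g → mol O = 0.79593 ÷ 15.999 = 0.049749 mol
Divide by the smallest (0.0099495 mol): C 8.000, H 1.000, O 5.000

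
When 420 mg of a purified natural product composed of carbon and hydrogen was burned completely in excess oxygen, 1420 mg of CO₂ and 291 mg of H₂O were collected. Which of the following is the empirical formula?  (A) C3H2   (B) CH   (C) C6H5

mol C = 1.42 g CO₂ ÷ 44.009 g/mol = 0.03227 mol
mol H = 2 × 0.291 g H₂O ÷ 18.015 g/mol = 0.03231 mol
Divide by the smallest (0.03227 mol): C 1.000, H 1.001

(B) CH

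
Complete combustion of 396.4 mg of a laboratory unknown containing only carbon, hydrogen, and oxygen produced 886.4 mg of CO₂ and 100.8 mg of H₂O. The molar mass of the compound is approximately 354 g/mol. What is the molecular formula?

C18H10O8

mol C = 0.8864 g CO₂ ÷ 44.009 g/mol = 0.020141 mol
mol H = 2 × 0.1008 g H₂O ÷ 18.015 g/mol = 0.011191 mol
mass O = 0.3964 − (0.24192 + 0.011280) = 0.14320 g → mol O = 0.14320 ÷ 15.999 = 0.0089507 mol
Divide by the smallest (0.0089507 mol): C 2.250, H 1.250, O 1.000
Multiplying each by 4 gives whole numbers: C 9.00, H 5.00, O 4.00
Empirical formula: C9H5O4
Empirical-formula mass = 177.13 g/mol; 354 ÷ 177.13 ≈ 2, so the molecular formula is C18H10O8.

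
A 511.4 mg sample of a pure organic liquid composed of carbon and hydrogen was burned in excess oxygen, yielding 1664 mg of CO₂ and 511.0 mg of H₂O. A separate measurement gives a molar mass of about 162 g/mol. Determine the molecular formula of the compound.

C12H18

mol C = 1.664 g CO₂ ÷ 44.009 g/mol = 0.037810 mol
mol H = 2 × 0.5110 g H₂O ÷ 18.015 g/mol = 0.056731 mol
Divide by the smallest (0.037810 mol): C 1.000, H 1.500
Multiplying each by 2 gives whole numbers: C 2.00, H 3.00
Empirical formula: C2H3
Empirical-formula mass = 27.05 g/mol; 162 ÷ 27.05 ≈ 6, so the molecular formula is C12H18.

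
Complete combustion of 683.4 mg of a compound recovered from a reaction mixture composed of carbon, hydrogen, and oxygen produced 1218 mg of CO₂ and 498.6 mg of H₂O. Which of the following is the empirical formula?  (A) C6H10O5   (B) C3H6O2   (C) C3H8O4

(B) C3H6O2

mol C = 1.218 g CO₂ ÷ 44.009 g/mol = 0.027676 mol
mol H = 2 × 0.4986 g H₂O ÷ 18.015 g/mol = 0.055354 mol
mass O = 0.6834 − (0.33242 + 0.055797) = 0.29518 g → mol O = 0.29518 ÷ 15.999 = 0.018450 mol
Divide by the smallest (0.018450 mol): C 1.500, H 3.000, O 1.000
Multiplying each by 2 gives whole numbers: C 3.00, H 6.00, O 2.00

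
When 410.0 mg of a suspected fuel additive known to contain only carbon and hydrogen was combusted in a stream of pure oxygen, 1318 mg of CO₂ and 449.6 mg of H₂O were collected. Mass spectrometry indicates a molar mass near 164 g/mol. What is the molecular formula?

mol C = 1.318 g CO₂ ÷ 44.009 g/mol = 0.029948 mol
mol H = 2 × 0.4496 g H₂O ÷ 18.015 g/mol = 0.049914 mol
Divide by the smallest (0.029948 mol): C 1.000, H 1.667
Multiplying each by 3 gives whole numbers: C 3.00, H 5.00
Empirical formula: C3H5
Empirical-formula mass = 41.07 g/mol; 164 ÷ 41.07 ≈ 4, so the molecular formula is C12H20.

C12H20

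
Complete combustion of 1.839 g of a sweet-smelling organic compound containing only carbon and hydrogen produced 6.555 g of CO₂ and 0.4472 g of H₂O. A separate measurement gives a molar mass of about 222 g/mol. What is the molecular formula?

C18H6

mol C = 6.555 g CO₂ ÷ 44.009 g/mol = 0.14895 mol
mol H = 2 × 0.4472 g H₂O ÷ 18.015 g/mol = 0.049648 mol
Divide by the smallest (0.049648 mol): C 3.000, H 1.000
Empirical formula: C3H
Empirical-formula mass = 37.04 g/mol; 222 ÷ 37.04 ≈ 6, so the molecular formula is C18H6.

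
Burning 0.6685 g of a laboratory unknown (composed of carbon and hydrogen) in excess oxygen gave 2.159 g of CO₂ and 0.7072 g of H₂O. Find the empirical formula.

mol C = 2.159 g CO₂ ÷ 44.009 g/mol = 0.049058 mol
mol H = 2 × 0.7072 g H₂O ÷ 18.015 g/mol = 0.078512 mol
Divide by the smallest (0.049058 mol): C 1.000, H 1.600
Multiplying each by 5 gives whole numbers: C 5.00, H 8.00

C5H8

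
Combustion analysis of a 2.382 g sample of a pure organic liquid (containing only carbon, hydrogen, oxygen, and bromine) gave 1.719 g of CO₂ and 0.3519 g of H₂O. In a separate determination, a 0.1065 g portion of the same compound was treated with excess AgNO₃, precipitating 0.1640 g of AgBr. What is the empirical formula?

C2H2BrO

mol C = 1.719 g CO₂ ÷ 44.009 g/mol = 0.039060 mol
mol H = 2 × 0.3519 g H₂O ÷ 18.015 g/mol = 0.039067 mol
From the AgBr data: mol Br per gram of compound = (0.1640 ÷ 187.772) ÷ 0.1065 = 0.0082009 mol/g, so in the 2.382 g combustion sample mol Br = 0.019535 mol
mass O = 2.382 − (0.46915 + 0.039380 + 1.5609) = 0.31257 g → mol O = 0.31257 ÷ 15.999 = 0.019537 mol
Divide by the smallest (0.019535 mol): C 2.000, H 2.000, Br 1.000, O 1.000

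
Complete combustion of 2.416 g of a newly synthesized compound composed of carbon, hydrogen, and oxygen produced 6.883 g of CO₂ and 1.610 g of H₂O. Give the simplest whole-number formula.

mol C = 6.883 g CO₂ ÷ 44.009 g/mol = 0.15640 mol
mol H = 2 × 1.610 g H₂O ÷ 18.015 g/mol = 0.17874 mol
mass O = 2.416 − (1.8785 + 0.18017) = 0.35731 g → mol O = 0.35731 ÷ 15.999 = 0.022333 mol
Divide by the smallest (0.022333 mol): C 7.003, H 8.003, O 1.000

C7H8O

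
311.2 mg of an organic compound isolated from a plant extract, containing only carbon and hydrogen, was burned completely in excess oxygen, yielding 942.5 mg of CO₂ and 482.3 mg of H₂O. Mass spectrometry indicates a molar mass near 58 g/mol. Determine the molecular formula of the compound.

mol C = 0.9425 g CO₂ ÷ 44.009 g/mol = 0.021416 mol
mol H = 2 × 0.4823 g H₂O ÷ 18.015 g/mol = 0.053544 mol
Divide by the smallest (0.021416 mol): C 1.000, H 2.500
Multiplying each by 2 gives whole numbers: C 2.00, H 5.00
Empirical formula: C2H5
Empirical-formula mass = 29.06 g/mol; 58 ÷ 29.06 ≈ 2, so the molecular formula is C4H10.

C4H10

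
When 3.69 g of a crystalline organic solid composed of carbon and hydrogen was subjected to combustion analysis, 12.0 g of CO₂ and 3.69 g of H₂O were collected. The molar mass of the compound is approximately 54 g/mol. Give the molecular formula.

C4H6

mol C = 12.0 g CO₂ ÷ 44.009 g/mol = 0.2727 mol
mol H = 2 × 3.69 g H₂O ÷ 18.015 g/mol = 0.4097 mol
Divide by the smallest (0.2727 mol): C 1.000, H 1.502
Multiplying each by 2 gives whole numbers: C 2.00, H 3.00
Empirical formula: C2H3
Empirical-formula mass = 27.05 g/mol; 54 ÷ 27.05 ≈ 2, so the molecular formula is C4H6.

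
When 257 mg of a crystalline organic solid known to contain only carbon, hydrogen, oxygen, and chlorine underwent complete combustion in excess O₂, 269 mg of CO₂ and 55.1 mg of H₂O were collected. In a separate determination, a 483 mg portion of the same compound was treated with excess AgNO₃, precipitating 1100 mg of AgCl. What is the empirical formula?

mol C = 0.269 g CO₂ ÷ 44.009 g/mol = 0.006112 mol
mol H = 2 × 0.0551 g H₂O ÷ 18.015 g/mol = 0.006117 mol
From the AgCl data: mol Cl per gram of compound = (1.10 ÷ 143.318) ÷ 0.483 = 0.01589 mol/g, so in the 0.257 g combustion sample mol Cl = 0.004084 mol
mass O = 0.257 − (0.07342 + 0.006166 + 0.1448) = 0.03264 g → mol O = 0.03264 ÷ 15.999 = 0.002040 mol
Divide by the smallest (0.002040 mol): C 2.996, H 2.998, Cl 2.002, O 1.000

C3H3Cl2O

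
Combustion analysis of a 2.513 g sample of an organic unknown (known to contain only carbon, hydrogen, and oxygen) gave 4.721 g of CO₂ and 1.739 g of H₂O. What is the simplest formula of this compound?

C5H9O3

mol C = 4.721 g CO₂ ÷ 44.009 g/mol = 0.10727 mol
mol H = 2 × 1.739 g H₂O ÷ 18.015 g/mol = 0.19306 mol
mass O = 2.513 − (1.2885 + 0.19461) = 1.0299 g → mol O = 1.0299 ÷ 15.999 = 0.064375 mol
Divide by the smallest (0.064375 mol): C 1.666, H 2.999, O 1.000
Multiplying each by 3 gives whole numbers: C 5.00, H 9.00, O 3.00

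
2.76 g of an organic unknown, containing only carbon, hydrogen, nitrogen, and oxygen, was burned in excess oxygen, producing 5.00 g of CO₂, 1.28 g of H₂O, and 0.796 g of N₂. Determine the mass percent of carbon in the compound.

49.4%

mol C = 5.00 g CO₂ ÷ 44.009 g/mol = 0.1136 mol
mol H = 2 × 1.28 g H₂O ÷ 18.015 g/mol = 0.1421 mol
mol N = 2 × 0.796 g N₂ ÷ 28.014 g/mol = 0.05683 mol
mass O = 2.76 − (1.365 + 0.1432 + 0.7960) = 0.4562 g → mol O = 0.4562 ÷ 15.999 = 0.02851 mol
mass % C = 1.365 g ÷ 2.76 g × 100%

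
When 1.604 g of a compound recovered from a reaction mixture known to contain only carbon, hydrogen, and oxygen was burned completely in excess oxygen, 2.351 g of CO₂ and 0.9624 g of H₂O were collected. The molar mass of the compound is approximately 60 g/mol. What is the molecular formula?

mol C = 2.351 g CO₂ ÷ 44.009 g/mol = 0.053421 mol
mol H = 2 × 0.9624 g H₂O ÷ 18.015 g/mol = 0.10684 mol
mass O = 1.604 − (0.64164 + 0.10770) = 0.85466 g → mol O = 0.85466 ÷ 15.999 = 0.053420 mol
Divide by the smallest (0.053420 mol): C 1.000, H 2.000, O 1.000
Empirical formula: CH2O
Empirical-formula mass = 30.03 g/mol; 60 ÷ 30.03 ≈ 2, so the molecular formula is C2H4O2.

C2H4O2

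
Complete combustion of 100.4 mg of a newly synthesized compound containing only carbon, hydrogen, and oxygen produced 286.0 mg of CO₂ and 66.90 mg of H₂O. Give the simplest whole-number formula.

mol C = 0.2860 g CO₂ ÷ 44.009 g/mol = 0.0064987 mol
mol H = 2 × 0.06690 g H₂O ÷ 18.015 g/mol = 0.0074271 mol
mass O = 0.1004 − (0.078056 + 0.0074866) = 0.014858 g → mol O = 0.014858 ÷ 15.999 = 0.00092868 mol
Divide by the smallest (0.00092868 mol): C 6.998, H 7.998, O 1.000

C7H8O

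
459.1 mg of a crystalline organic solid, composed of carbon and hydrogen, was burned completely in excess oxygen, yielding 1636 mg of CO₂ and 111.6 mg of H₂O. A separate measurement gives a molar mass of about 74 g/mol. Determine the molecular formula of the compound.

mol C = 1.636 g CO₂ ÷ 44.009 g/mol = 0.037174 mol
mol H = 2 × 0.1116 g H₂O ÷ 18.015 g/mol = 0.012390 mol
Divide by the smallest (0.012390 mol): C 3.000, H 1.000
Empirical formula: C3H
Empirical-formula mass = 37.04 g/mol; 74 ÷ 37.04 ≈ 2, so the molecular formula is C6H2.

C6H2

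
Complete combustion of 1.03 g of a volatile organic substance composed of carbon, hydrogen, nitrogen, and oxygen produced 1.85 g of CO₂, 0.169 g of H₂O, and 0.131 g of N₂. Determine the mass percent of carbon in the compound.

49.0%

mol C = 1.85 g CO₂ ÷ 44.009 g/mol = 0.04204 mol
mol H = 2 × 0.169 g H₂O ÷ 18.015 g/mol = 0.01876 mol
mol N = 2 × 0.131 g N₂ ÷ 28.014 g/mol = 0.009352 mol
mass O = 1.03 − (0.5049 + 0.01891 + 0.1310) = 0.3752 g → mol O = 0.3752 ÷ 15.999 = 0.02345 mol
mass % C = 0.5049 g ÷ 1.03 g × 100%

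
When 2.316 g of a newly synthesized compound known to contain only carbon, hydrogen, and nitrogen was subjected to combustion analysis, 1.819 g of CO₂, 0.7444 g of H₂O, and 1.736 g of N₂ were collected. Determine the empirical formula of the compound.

CH2N3

mol C = 1.819 g CO₂ ÷ 44.009 g/mol = 0.041332 mol
mol H = 2 × 0.7444 g H₂O ÷ 18.015 g/mol = 0.082642 mol
mol N = 2 × 1.736 g N₂ ÷ 28.014 g/mol = 0.12394 mol
Divide by the smallest (0.041332 mol): C 1.000, H 1.999, N 2.999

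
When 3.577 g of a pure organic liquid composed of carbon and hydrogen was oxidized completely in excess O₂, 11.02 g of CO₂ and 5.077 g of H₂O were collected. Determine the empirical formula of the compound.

mol C = 11.02 g CO₂ ÷ 44.009 g/mol = 0.25040 mol
mol H = 2 × 5.077 g H₂O ÷ 18.015 g/mol = 0.56364 mol
Divide by the smallest (0.25040 mol): C 1.000, H 2.251
Multiplying each by 4 gives whole numbers: C 4.00, H 9.00

C4H9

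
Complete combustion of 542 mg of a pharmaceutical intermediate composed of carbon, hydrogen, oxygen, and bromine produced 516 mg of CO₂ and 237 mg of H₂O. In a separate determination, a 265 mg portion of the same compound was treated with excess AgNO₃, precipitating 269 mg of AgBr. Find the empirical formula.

mol C = 0.516 g CO₂ ÷ 44.009 g/mol = 0.01172 mol
mol H = 2 × 0.237 g H₂O ÷ 18.015 g/mol = 0.02631 mol
From the AgBr data: mol Br per gram of compound = (0.269 ÷ 187.772) ÷ 0.265 = 0.005406 mol/g, so in the 0.542 g combustion sample mol Br = 0.002930 mol
mass O = 0.542 − (0.1408 + 0.02652 + 0.2341) = 0.1405 g → mol O = 0.1405 ÷ 15.999 = 0.008784 mol
Divide by the smallest (0.002930 mol): C 4.002, H 8.980, Br 1.000, O 2.998

C4H9BrO3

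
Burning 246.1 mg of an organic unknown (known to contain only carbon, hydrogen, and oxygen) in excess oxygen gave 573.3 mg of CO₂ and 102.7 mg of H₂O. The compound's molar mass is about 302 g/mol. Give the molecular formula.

C16H14O6

mol C = 0.5733 g CO₂ ÷ 44.009 g/mol = 0.013027 mol
mol H = 2 × 0.1027 g H₂O ÷ 18.015 g/mol = 0.011402 mol
mass O = 0.2461 − (0.15647 + 0.011493) = 0.078141 g → mol O = 0.078141 ÷ 15.999 = 0.0048841 mol
Divide by the smallest (0.0048841 mol): C 2.667, H 2.334, O 1.000
Multiplying each by 3 gives whole numbers: C 8.00, H 7.00, O 3.00
Empirical formula: C8H7O3
Empirical-formula mass = 151.14 g/mol; 302 ÷ 151.14 ≈ 2, so the molecular formula is C16H14O6.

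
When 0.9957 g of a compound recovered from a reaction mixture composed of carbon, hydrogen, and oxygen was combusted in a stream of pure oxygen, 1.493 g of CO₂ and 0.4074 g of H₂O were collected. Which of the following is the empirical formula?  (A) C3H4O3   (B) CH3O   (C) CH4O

(A) C3H4O3

mol C = 1.493 g CO₂ ÷ 44.009 g/mol = 0.033925 mol
mol H = 2 × 0.4074 g H₂O ÷ 18.015 g/mol = 0.045229 mol
mass O = 0.9957 − (0.40747 + 0.045591) = 0.54264 g → mol O = 0.54264 ÷ 15.999 = 0.033917 mol
Divide by the smallest (0.033917 mol): C 1.000, H 1.334, O 1.000
Multiplying each by 3 gives whole numbers: C 3.00, H 4.00, O 3.00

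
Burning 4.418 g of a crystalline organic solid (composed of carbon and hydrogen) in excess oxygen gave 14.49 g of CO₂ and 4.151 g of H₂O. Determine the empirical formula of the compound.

C5H7

mol C = 14.49 g CO₂ ÷ 44.009 g/mol = 0.32925 mol
mol H = 2 × 4.151 g H₂O ÷ 18.015 g/mol = 0.46084 mol
Divide by the smallest (0.32925 mol): C 1.000, H 1.400
Multiplying each by 5 gives whole numbers: C 5.00, H 7.00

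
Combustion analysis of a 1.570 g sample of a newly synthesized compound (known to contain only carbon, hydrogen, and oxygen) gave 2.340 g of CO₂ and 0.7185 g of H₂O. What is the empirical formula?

C2H3O2

mol C = 2.340 g CO₂ ÷ 44.009 g/mol = 0.053171 mol
mol H = 2 × 0.7185 g H₂O ÷ 18.015 g/mol = 0.079767 mol
mass O = 1.570 − (0.63864 + 0.080405) = 0.85096 g → mol O = 0.85096 ÷ 15.999 = 0.053188 mol
Divide by the smallest (0.053171 mol): C 1.000, H 1.500, O 1.000
Multiplying each by 2 gives whole numbers: C 2.00, H 3.00, O 2.00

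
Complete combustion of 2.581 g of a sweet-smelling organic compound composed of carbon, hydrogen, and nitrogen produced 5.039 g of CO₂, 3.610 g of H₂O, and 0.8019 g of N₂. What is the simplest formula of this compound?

C2H7N

mol C = 5.039 g CO₂ ÷ 44.009 g/mol = 0.11450 mol
mol H = 2 × 3.610 g H₂O ÷ 18.015 g/mol = 0.40078 mol
mol N = 2 × 0.8019 g N₂ ÷ 28.014 g/mol = 0.057250 mol
Divide by the smallest (0.057250 mol): C 2.000, H 7.000, N 1.000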